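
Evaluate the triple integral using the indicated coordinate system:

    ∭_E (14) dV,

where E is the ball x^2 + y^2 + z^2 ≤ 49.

In spherical coordinates, x = ρ sin(φ) cos(θ), y = ρ sin(φ) sin(θ), z = ρ cos(φ), and dV = ρ^2 sin(φ) dρ dφ dθ.

The integrand becomes 14, so

    ∭_E (14) dV = ∫_{0}^{2π} ∫_{0}^{π} ∫_{0}^{7} (14) · ρ^2 sin(φ) dρ dφ dθ.

Inner (ρ): 4802sin(φ)/3.
Middle (φ): 9604/3.
Outer (θ): 19208π/3.

Therefore the triple integral equals 19208π/3.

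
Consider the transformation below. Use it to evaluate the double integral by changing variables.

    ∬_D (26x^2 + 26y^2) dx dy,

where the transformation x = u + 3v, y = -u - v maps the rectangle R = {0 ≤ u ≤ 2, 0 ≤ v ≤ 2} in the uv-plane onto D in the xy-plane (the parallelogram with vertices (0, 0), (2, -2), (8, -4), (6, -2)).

Compute the Jacobian determinant of (x, y) with respect to (u, v):

    ∂(x,y)/∂(u,v) = | 1  3 | = (1)(-1) - (3)(-1) = 2.
                   | -1  -1 |

Its absolute value is |J| = 2 (the area scaling factor).

Substituting x = u + 3v, y = -u - v into the integrand,

    26x^2 + 26y^2 → 52u^2 + 208u v + 260v^2,

so the integral becomes

    ∬_R (52u^2 + 208u v + 260v^2) · |J| du dv = ∫_0^2 ∫_0^2 (104u^2 + 416u v + 520v^2) dv du.

Inner (v): 208u^2 + 832u + 4160/3.
Outer (u): 4992.

Therefore ∬_D (26x^2 + 26y^2) dx dy = 4992.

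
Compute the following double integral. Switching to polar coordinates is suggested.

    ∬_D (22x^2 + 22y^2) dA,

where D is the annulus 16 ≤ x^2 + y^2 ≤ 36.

The region D is 4 ≤ r ≤ 6, 0 ≤ θ ≤ 2π in polar coordinates, where x = r cos(θ), y = r sin(θ), and dA = r dr dθ.

Under the substitution, the integrand becomes 22r^2, so

    ∬_D (22x^2 + 22y^2) dA = ∫_{0}^{2π} ∫_{4}^{6} (22r^2) · r dr dθ.

Inner integral (in r): ∫_{4}^{6} (22r^2) · r dr = 5720.

Outer integral (in θ): ∫_{0}^{2π} (5720) dθ = 11440π.

Therefore ∬_D (22x^2 + 22y^2) dA = 11440π.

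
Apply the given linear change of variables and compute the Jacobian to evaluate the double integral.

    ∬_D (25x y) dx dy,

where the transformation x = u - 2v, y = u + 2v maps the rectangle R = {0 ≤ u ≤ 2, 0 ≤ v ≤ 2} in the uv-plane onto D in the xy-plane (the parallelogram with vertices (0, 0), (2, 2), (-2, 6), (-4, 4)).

Compute the Jacobian determinant of (x, y) with respect to (u, v):

    ∂(x,y)/∂(u,v) = | 1  -2 | = (1)(2) - (-2)(1) = 4.
                   | 1  2 |

Its absolute value is |J| = 4 (the area scaling factor).

Substituting x = u - 2v, y = u + 2v into the integrand,

    25x y → 25u^2 - 100v^2,

so the integral becomes

    ∬_R (25u^2 - 100v^2) · |J| du dv = ∫_0^2 ∫_0^2 (100u^2 - 400v^2) dv du.

Inner (v): 200u^2 - 3200/3.
Outer (u): -1600.

Therefore ∬_D (25x y) dx dy = -1600.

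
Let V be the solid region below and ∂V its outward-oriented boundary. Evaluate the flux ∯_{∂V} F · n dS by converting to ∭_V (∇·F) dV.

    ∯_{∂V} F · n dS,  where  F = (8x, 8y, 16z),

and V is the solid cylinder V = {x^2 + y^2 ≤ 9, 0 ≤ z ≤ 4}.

By the divergence theorem,

    ∯_{∂V} F · n dS = ∭_V (∇ · F) dV.

Compute the divergence:
    ∇ · F = ∂F_x/∂x + ∂F_y/∂y + ∂F_z/∂z = 8 + 8 + 16 = 32.

In cylindrical coordinates, x = r cos(θ), y = r sin(θ), z = z, dV = r dr dθ dz, with 0 ≤ r ≤ 3, 0 ≤ θ ≤ 2π, 0 ≤ z ≤ 4.

The integrand, after substitution and multiplying by the volume element, becomes (32) · r, so

    ∭_V (∇·F) dV = ∫_0^{2π} ∫_0^{3} ∫_0^{4} (32) · r dz dr dθ.

Inner (z from 0 to 4): 128r.
Middle (r from 0 to 3): 576.
Outer (θ from 0 to 2π): 1152π.

Therefore ∯_{∂V} F · n dS = 1152π.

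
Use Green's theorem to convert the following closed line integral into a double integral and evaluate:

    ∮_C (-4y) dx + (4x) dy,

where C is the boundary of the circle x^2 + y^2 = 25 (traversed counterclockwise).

Green's theorem converts the closed line integral into a double integral over the enclosed region D:

    ∮_C P dx + Q dy = ∬_D (∂Q/∂x - ∂P/∂y) dA.

Here P = -4y, Q = 4x, so

    ∂Q/∂x = 4,    ∂P/∂y = -4,
    ∂Q/∂x - ∂P/∂y = 8.

D is the region x^2 + y^2 ≤ 25. Evaluating the double integral:

In polar coordinates (x = r cos θ, y = r sin θ, dA = r dr dθ) the integrand becomes 8, so

    ∬_D (8) dA = ∫_0^{2π} ∫_0^{5} (8) · r dr dθ.

Inner (r from 0 to 5): 100.
Outer (θ from 0 to 2π): 200π.

Therefore ∮_C P dx + Q dy = 200π.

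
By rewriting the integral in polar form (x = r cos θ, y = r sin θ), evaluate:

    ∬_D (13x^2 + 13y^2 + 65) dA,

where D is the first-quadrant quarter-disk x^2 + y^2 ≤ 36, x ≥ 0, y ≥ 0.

The region D is 0 ≤ r ≤ 6, 0 ≤ θ ≤ π/2 in polar coordinates, where x = r cos(θ), y = r sin(θ), and dA = r dr dθ.

Under the substitution, the integrand becomes 13r^2 + 65, so

    ∬_D (13x^2 + 13y^2 + 65) dA = ∫_{0}^{π/2} ∫_{0}^{6} (13r^2 + 65) · r dr dθ.

Inner integral (in r): ∫_{0}^{6} (13r^2 + 65) · r dr = 5382.

Outer integral (in θ): ∫_{0}^{π/2} (5382) dθ = 2691π.

Therefore ∬_D (13x^2 + 13y^2 + 65) dA = 2691π.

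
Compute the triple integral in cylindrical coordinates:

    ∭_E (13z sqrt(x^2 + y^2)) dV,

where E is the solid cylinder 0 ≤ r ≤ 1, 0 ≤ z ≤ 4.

In cylindrical coordinates, x = r cos(θ), y = r sin(θ), z = z, and dV = r dr dθ dz.

The integrand becomes 13r z, so

    ∭_E (13z sqrt(x^2 + y^2)) dV = ∫_{0}^{2π} ∫_{0}^{1} ∫_{0}^{4} (13r z) · r dz dr dθ.

Inner (z): 104r^2.
Middle (r from 0 to 1): 104/3.
Outer (θ): 208π/3.

Therefore the triple integral equals 208π/3.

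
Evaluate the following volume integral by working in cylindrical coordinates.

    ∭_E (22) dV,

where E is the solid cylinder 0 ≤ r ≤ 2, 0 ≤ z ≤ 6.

In cylindrical coordinates, x = r cos(θ), y = r sin(θ), z = z, and dV = r dr dθ dz.

The integrand becomes 22, so

    ∭_E (22) dV = ∫_{0}^{2π} ∫_{0}^{2} ∫_{0}^{6} (22) · r dz dr dθ.

Inner (z): 132r.
Middle (r from 0 to 2): 264.
Outer (θ): 528π.

Therefore the triple integral equals 528π.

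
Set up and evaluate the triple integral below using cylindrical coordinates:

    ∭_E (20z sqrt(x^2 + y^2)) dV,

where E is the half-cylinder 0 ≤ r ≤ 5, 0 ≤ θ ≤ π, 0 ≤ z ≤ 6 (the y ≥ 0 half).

In cylindrical coordinates, x = r cos(θ), y = r sin(θ), z = z, and dV = r dr dθ dz.

The integrand becomes 20r z, so

    ∭_E (20z sqrt(x^2 + y^2)) dV = ∫_{0}^{π} ∫_{0}^{5} ∫_{0}^{6} (20r z) · r dz dr dθ.

Inner (z): 360r^2.
Middle (r from 0 to 5): 15000.
Outer (θ): 15000π.

Therefore the triple integral equals 15000π.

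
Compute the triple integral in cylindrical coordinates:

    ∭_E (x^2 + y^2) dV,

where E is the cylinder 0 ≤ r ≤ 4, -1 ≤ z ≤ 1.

In cylindrical coordinates, x = r cos(θ), y = r sin(θ), z = z, and dV = r dr dθ dz.

The integrand becomes r^2, so

    ∭_E (x^2 + y^2) dV = ∫_{0}^{2π} ∫_{0}^{4} ∫_{-1}^{1} (r^2) · r dz dr dθ.

Inner (z): 2r^3.
Middle (r from 0 to 4): 128.
Outer (θ): 256π.

Therefore the triple integral equals 256π.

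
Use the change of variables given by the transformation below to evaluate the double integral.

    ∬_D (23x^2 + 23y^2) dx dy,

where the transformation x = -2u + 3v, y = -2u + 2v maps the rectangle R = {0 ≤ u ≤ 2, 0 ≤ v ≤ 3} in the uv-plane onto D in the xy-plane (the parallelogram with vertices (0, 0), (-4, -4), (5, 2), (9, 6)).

Compute the Jacobian determinant of (x, y) with respect to (u, v):

    ∂(x,y)/∂(u,v) = | -2  3 | = (-2)(2) - (3)(-2) = 2.
                   | -2  2 |

Its absolute value is |J| = 2 (the area scaling factor).

Substituting x = -2u + 3v, y = -2u + 2v into the integrand,

    23x^2 + 23y^2 → 184u^2 - 460u v + 299v^2,

so the integral becomes

    ∬_R (184u^2 - 460u v + 299v^2) · |J| du dv = ∫_0^2 ∫_0^3 (368u^2 - 920u v + 598v^2) dv du.

Inner (v): 1104u^2 - 4140u + 5382.
Outer (u): 5428.

Therefore ∬_D (23x^2 + 23y^2) dx dy = 5428.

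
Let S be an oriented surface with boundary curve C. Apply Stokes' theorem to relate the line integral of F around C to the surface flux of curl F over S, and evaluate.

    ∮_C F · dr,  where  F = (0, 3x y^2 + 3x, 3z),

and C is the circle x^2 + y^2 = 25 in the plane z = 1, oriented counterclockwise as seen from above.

Let S be the flat disk x^2 + y^2 ≤ 25 in the plane z = 1, with upward unit normal n̂ = ẑ. By Stokes' theorem,

    ∮_C F · dr = ∬_S (∇ × F) · n̂ dS = ∬_D (curl F)_z dA,

where D is the disk x^2 + y^2 ≤ 25.

Compute the curl of F = (0, 3x y^2 + 3x, 3z):
    (∇ × F)_x = ∂F_z/∂y - ∂F_y/∂z = 0,
    (∇ × F)_y = ∂F_x/∂z - ∂F_z/∂x = 0,
    (∇ × F)_z = ∂F_y/∂x - ∂F_x/∂y = 3y^2 + 3.

On z = 1, (curl F)_z = 3y^2 + 3.

Convert to polar (x = r cos θ, y = r sin θ, dA = r dr dθ); the integrand becomes 3r^2sin(θ)^2 + 3, so

    ∬_D (curl F)_z dA = ∫_0^{2π} ∫_0^{5} (3r^2sin(θ)^2 + 3) · r dr dθ.

Inner (r from 0 to 5): 1875sin(θ)^2/4 + 75/2.
Outer (θ from 0 to 2π): 2175π/4.

Therefore ∮_C F · dr = 2175π/4.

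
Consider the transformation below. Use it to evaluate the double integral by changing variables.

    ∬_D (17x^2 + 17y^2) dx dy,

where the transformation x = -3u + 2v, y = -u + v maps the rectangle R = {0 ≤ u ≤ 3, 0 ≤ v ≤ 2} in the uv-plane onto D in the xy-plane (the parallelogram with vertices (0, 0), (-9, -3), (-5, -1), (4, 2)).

Compute the Jacobian determinant of (x, y) with respect to (u, v):

    ∂(x,y)/∂(u,v) = | -3  2 | = (-3)(1) - (2)(-1) = -1.
                   | -1  1 |

Its absolute value is |J| = 1 (the area scaling factor).

Substituting x = -3u + 2v, y = -u + v into the integrand,

    17x^2 + 17y^2 → 170u^2 - 238u v + 85v^2,

so the integral becomes

    ∬_R (170u^2 - 238u v + 85v^2) · |J| du dv = ∫_0^3 ∫_0^2 (170u^2 - 238u v + 85v^2) dv du.

Inner (v): 340u^2 - 476u + 680/3.
Outer (u): 1598.

Therefore ∬_D (17x^2 + 17y^2) dx dy = 1598.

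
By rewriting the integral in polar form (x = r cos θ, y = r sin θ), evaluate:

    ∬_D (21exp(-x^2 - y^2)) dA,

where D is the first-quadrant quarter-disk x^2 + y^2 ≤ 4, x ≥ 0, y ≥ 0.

The region D is 0 ≤ r ≤ 2, 0 ≤ θ ≤ π/2 in polar coordinates, where x = r cos(θ), y = r sin(θ), and dA = r dr dθ.

Under the substitution, the integrand becomes 21exp(-r^2), so

    ∬_D (21exp(-x^2 - y^2)) dA = ∫_{0}^{π/2} ∫_{0}^{2} (21exp(-r^2)) · r dr dθ.

Inner integral (in r): ∫_{0}^{2} (21exp(-r^2)) · r dr = 21/2 - 21exp(-4)/2.

Outer integral (in θ): ∫_{0}^{π/2} (21/2 - 21exp(-4)/2) dθ = -21π (1 - exp(4))exp(-4)/4.

Therefore ∬_D (21exp(-x^2 - y^2)) dA = -21π (1 - exp(4))exp(-4)/4.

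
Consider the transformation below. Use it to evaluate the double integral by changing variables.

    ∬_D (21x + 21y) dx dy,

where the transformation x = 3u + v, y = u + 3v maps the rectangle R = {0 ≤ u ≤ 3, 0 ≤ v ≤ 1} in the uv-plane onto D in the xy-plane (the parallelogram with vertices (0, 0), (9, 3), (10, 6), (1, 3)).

Compute the Jacobian determinant of (x, y) with respect to (u, v):

    ∂(x,y)/∂(u,v) = | 3  1 | = (3)(3) - (1)(1) = 8.
                   | 1  3 |

Its absolute value is |J| = 8 (the area scaling factor).

Substituting x = 3u + v, y = u + 3v into the integrand,

    21x + 21y → 84u + 84v,

so the integral becomes

    ∬_R (84u + 84v) · |J| du dv = ∫_0^3 ∫_0^1 (672u + 672v) dv du.

Inner (v): 672u + 336.
Outer (u): 4032.

Therefore ∬_D (21x + 21y) dx dy = 4032.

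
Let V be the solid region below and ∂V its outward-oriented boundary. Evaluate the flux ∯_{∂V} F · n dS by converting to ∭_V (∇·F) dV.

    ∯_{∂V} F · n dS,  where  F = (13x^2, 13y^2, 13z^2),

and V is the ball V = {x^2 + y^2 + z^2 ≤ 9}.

By the divergence theorem,

    ∯_{∂V} F · n dS = ∭_V (∇ · F) dV.

Compute the divergence:
    ∇ · F = ∂F_x/∂x + ∂F_y/∂y + ∂F_z/∂z = 26x + 26y + 26z.

In spherical coordinates, x = ρ sin(φ) cos(θ), y = ρ sin(φ) sin(θ), z = ρ cos(φ), dV = ρ^2 sin(φ) dρ dφ dθ, with 0 ≤ ρ ≤ 3, 0 ≤ φ ≤ π, 0 ≤ θ ≤ 2π.

The integrand, after substitution and multiplying by the volume element, becomes (26ρ (sqrt(2)sin(φ)sin(θ + π/4) + cos(φ))) · ρ^2 sin(φ), so

    ∭_V (∇·F) dV = ∫_0^{2π} ∫_0^{π} ∫_0^{3} (26ρ (sqrt(2)sin(φ)sin(θ + π/4) + cos(φ))) · ρ^2 sin(φ) dρ dφ dθ.

Inner (ρ from 0 to 3): 1053(sqrt(2)sin(φ)sin(θ + π/4) + cos(φ))sin(φ)/2.
Middle (φ from 0 to π): 1053sqrt(2)π sin(θ + π/4)/4.
Outer (θ from 0 to 2π): 0.

Therefore ∯_{∂V} F · n dS = 0.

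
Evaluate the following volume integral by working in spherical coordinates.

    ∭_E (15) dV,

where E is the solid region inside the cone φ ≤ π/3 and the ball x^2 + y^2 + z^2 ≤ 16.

In spherical coordinates, x = ρ sin(φ) cos(θ), y = ρ sin(φ) sin(θ), z = ρ cos(φ), and dV = ρ^2 sin(φ) dρ dφ dθ.

The integrand becomes 15, so

    ∭_E (15) dV = ∫_{0}^{2π} ∫_{0}^{π/3} ∫_{0}^{4} (15) · ρ^2 sin(φ) dρ dφ dθ.

Inner (ρ): 320sin(φ).
Middle (φ): 160.
Outer (θ): 320π.

Therefore the triple integral equals 320π.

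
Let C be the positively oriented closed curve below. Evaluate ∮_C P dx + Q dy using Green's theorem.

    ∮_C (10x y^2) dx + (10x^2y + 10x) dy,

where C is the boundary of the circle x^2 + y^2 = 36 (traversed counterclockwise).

Green's theorem converts the closed line integral into a double integral over the enclosed region D:

    ∮_C P dx + Q dy = ∬_D (∂Q/∂x - ∂P/∂y) dA.

Here P = 10x y^2, Q = 10x^2y + 10x, so

    ∂Q/∂x = 20x y + 10,    ∂P/∂y = 20x y,
    ∂Q/∂x - ∂P/∂y = 10.

D is the region x^2 + y^2 ≤ 36. Evaluating the double integral:

In polar coordinates (x = r cos θ, y = r sin θ, dA = r dr dθ) the integrand becomes 10, so

    ∬_D (10) dA = ∫_0^{2π} ∫_0^{6} (10) · r dr dθ.

Inner (r from 0 to 6): 180.
Outer (θ from 0 to 2π): 360π.

Therefore ∮_C P dx + Q dy = 360π.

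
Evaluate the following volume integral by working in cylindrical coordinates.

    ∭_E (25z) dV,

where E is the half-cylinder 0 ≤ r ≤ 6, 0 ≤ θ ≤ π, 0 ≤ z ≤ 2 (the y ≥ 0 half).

In cylindrical coordinates, x = r cos(θ), y = r sin(θ), z = z, and dV = r dr dθ dz.

The integrand becomes 25z, so

    ∭_E (25z) dV = ∫_{0}^{π} ∫_{0}^{6} ∫_{0}^{2} (25z) · r dz dr dθ.

Inner (z): 50r.
Middle (r from 0 to 6): 900.
Outer (θ): 900π.

Therefore the triple integral equals 900π.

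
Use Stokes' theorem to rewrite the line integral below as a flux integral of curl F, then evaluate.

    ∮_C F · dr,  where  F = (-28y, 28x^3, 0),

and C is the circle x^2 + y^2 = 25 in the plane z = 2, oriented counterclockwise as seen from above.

Let S be the flat disk x^2 + y^2 ≤ 25 in the plane z = 2, with upward unit normal n̂ = ẑ. By Stokes' theorem,

    ∮_C F · dr = ∬_S (∇ × F) · n̂ dS = ∬_D (curl F)_z dA,

where D is the disk x^2 + y^2 ≤ 25.

Compute the curl of F = (-28y, 28x^3, 0):
    (∇ × F)_x = ∂F_z/∂y - ∂F_y/∂z = 0,
    (∇ × F)_y = ∂F_x/∂z - ∂F_z/∂x = 0,
    (∇ × F)_z = ∂F_y/∂x - ∂F_x/∂y = 84x^2 + 28.

On z = 2, (curl F)_z = 84x^2 + 28.

Convert to polar (x = r cos θ, y = r sin θ, dA = r dr dθ); the integrand becomes 84r^2cos(θ)^2 + 28, so

    ∬_D (curl F)_z dA = ∫_0^{2π} ∫_0^{5} (84r^2cos(θ)^2 + 28) · r dr dθ.

Inner (r from 0 to 5): 13125cos(θ)^2 + 350.
Outer (θ from 0 to 2π): 13825π.

Therefore ∮_C F · dr = 13825π.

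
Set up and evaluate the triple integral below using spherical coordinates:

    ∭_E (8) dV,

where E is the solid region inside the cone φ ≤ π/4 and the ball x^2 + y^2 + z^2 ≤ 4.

In spherical coordinates, x = ρ sin(φ) cos(θ), y = ρ sin(φ) sin(θ), z = ρ cos(φ), and dV = ρ^2 sin(φ) dρ dφ dθ.

The integrand becomes 8, so

    ∭_E (8) dV = ∫_{0}^{2π} ∫_{0}^{π/4} ∫_{0}^{2} (8) · ρ^2 sin(φ) dρ dφ dθ.

Inner (ρ): 64sin(φ)/3.
Middle (φ): 64/3 - 32sqrt(2)/3.
Outer (θ): 64π (2 - sqrt(2))/3.

Therefore the triple integral equals 64π (2 - sqrt(2))/3.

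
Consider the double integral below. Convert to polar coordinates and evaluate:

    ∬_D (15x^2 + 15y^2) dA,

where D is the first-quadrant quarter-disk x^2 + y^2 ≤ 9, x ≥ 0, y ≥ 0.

The region D is 0 ≤ r ≤ 3, 0 ≤ θ ≤ π/2 in polar coordinates, where x = r cos(θ), y = r sin(θ), and dA = r dr dθ.

Under the substitution, the integrand becomes 15r^2, so

    ∬_D (15x^2 + 15y^2) dA = ∫_{0}^{π/2} ∫_{0}^{3} (15r^2) · r dr dθ.

Inner integral (in r): ∫_{0}^{3} (15r^2) · r dr = 1215/4.

Outer integral (in θ): ∫_{0}^{π/2} (1215/4) dθ = 1215π/8.

Therefore ∬_D (15x^2 + 15y^2) dA = 1215π/8.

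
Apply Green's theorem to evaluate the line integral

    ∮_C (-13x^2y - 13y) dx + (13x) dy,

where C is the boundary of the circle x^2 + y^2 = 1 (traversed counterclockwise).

Green's theorem converts the closed line integral into a double integral over the enclosed region D:

    ∮_C P dx + Q dy = ∬_D (∂Q/∂x - ∂P/∂y) dA.

Here P = -13x^2y - 13y, Q = 13x, so

    ∂Q/∂x = 13,    ∂P/∂y = -13x^2 - 13,
    ∂Q/∂x - ∂P/∂y = 13x^2 + 26.

D is the region x^2 + y^2 ≤ 1. Evaluating the double integral:

In polar coordinates (x = r cos θ, y = r sin θ, dA = r dr dθ) the integrand becomes 13r^2cos(θ)^2 + 26, so

    ∬_D (13x^2 + 26) dA = ∫_0^{2π} ∫_0^{1} (13r^2cos(θ)^2 + 26) · r dr dθ.

Inner (r from 0 to 1): 13cos(θ)^2/4 + 13.
Outer (θ from 0 to 2π): 117π/4.

Therefore ∮_C P dx + Q dy = 117π/4.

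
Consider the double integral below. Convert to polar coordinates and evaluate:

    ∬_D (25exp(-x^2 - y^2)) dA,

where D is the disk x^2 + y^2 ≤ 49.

The region D is 0 ≤ r ≤ 7, 0 ≤ θ ≤ 2π in polar coordinates, where x = r cos(θ), y = r sin(θ), and dA = r dr dθ.

Under the substitution, the integrand becomes 25exp(-r^2), so

    ∬_D (25exp(-x^2 - y^2)) dA = ∫_{0}^{2π} ∫_{0}^{7} (25exp(-r^2)) · r dr dθ.

Inner integral (in r): ∫_{0}^{7} (25exp(-r^2)) · r dr = 25/2 - 25exp(-49)/2.

Outer integral (in θ): ∫_{0}^{2π} (25/2 - 25exp(-49)/2) dθ = -25π exp(-49) + 25π.

Therefore ∬_D (25exp(-x^2 - y^2)) dA = -25π exp(-49) + 25π.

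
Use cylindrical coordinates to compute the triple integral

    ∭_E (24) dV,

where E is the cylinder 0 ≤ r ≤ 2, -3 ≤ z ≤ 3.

In cylindrical coordinates, x = r cos(θ), y = r sin(θ), z = z, and dV = r dr dθ dz.

The integrand becomes 24, so

    ∭_E (24) dV = ∫_{0}^{2π} ∫_{0}^{2} ∫_{-3}^{3} (24) · r dz dr dθ.

Inner (z): 144r.
Middle (r from 0 to 2): 288.
Outer (θ): 576π.

Therefore the triple integral equals 576π.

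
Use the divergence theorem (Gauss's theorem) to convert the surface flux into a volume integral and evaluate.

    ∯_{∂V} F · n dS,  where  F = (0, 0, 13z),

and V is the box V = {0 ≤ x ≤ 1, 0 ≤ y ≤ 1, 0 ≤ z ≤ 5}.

By the divergence theorem,

    ∯_{∂V} F · n dS = ∭_V (∇ · F) dV.

Compute the divergence:
    ∇ · F = ∂F_x/∂x + ∂F_y/∂y + ∂F_z/∂z = 0 + 0 + 13 = 13.

V is a rectangular box, so dV = dx dy dz with 0 ≤ x ≤ 1, 0 ≤ y ≤ 1, 0 ≤ z ≤ 5.

Integrate (13) over V as an iterated integral:

    ∭_V (∇·F) dV = ∫_0^{1} ∫_0^{1} ∫_0^{5} (13) dz dy dx.

Inner (z from 0 to 5): 65.
Middle (y from 0 to 1): 65.
Outer (x from 0 to 1): 65.

Therefore ∯_{∂V} F · n dS = 65.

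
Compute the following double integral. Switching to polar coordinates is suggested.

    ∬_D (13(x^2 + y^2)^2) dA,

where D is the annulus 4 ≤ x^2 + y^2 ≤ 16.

The region D is 2 ≤ r ≤ 4, 0 ≤ θ ≤ 2π in polar coordinates, where x = r cos(θ), y = r sin(θ), and dA = r dr dθ.

Under the substitution, the integrand becomes 13r^4, so

    ∬_D (13(x^2 + y^2)^2) dA = ∫_{0}^{2π} ∫_{2}^{4} (13r^4) · r dr dθ.

Inner integral (in r): ∫_{2}^{4} (13r^4) · r dr = 8736.

Outer integral (in θ): ∫_{0}^{2π} (8736) dθ = 17472π.

Therefore ∬_D (13(x^2 + y^2)^2) dA = 17472π.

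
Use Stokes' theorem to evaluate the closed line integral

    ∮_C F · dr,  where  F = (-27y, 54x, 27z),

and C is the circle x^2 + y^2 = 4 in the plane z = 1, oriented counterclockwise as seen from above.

Let S be the flat disk x^2 + y^2 ≤ 4 in the plane z = 1, with upward unit normal n̂ = ẑ. By Stokes' theorem,

    ∮_C F · dr = ∬_S (∇ × F) · n̂ dS = ∬_D (curl F)_z dA,

where D is the disk x^2 + y^2 ≤ 4.

Compute the curl of F = (-27y, 54x, 27z):
    (∇ × F)_x = ∂F_z/∂y - ∂F_y/∂z = 0,
    (∇ × F)_y = ∂F_x/∂z - ∂F_z/∂x = 0,
    (∇ × F)_z = ∂F_y/∂x - ∂F_x/∂y = 81.

On z = 1, (curl F)_z = 81.

Convert to polar (x = r cos θ, y = r sin θ, dA = r dr dθ); the integrand becomes 81, so

    ∬_D (curl F)_z dA = ∫_0^{2π} ∫_0^{2} (81) · r dr dθ.

Inner (r from 0 to 2): 162.
Outer (θ from 0 to 2π): 324π.

Therefore ∮_C F · dr = 324π.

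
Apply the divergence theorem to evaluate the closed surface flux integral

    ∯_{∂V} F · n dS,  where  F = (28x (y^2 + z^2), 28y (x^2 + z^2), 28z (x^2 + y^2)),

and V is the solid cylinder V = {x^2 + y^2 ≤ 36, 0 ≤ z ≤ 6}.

By the divergence theorem,

    ∯_{∂V} F · n dS = ∭_V (∇ · F) dV.

Compute the divergence:
    ∇ · F = ∂F_x/∂x + ∂F_y/∂y + ∂F_z/∂z = 28y^2 + 28z^2 + 28x^2 + 28z^2 + 28x^2 + 28y^2 = 56x^2 + 56y^2 + 56z^2.

In cylindrical coordinates, x = r cos(θ), y = r sin(θ), z = z, dV = r dr dθ dz, with 0 ≤ r ≤ 6, 0 ≤ θ ≤ 2π, 0 ≤ z ≤ 6.

The integrand, after substitution and multiplying by the volume element, becomes (56r^2 + 56z^2) · r, so

    ∭_V (∇·F) dV = ∫_0^{2π} ∫_0^{6} ∫_0^{6} (56r^2 + 56z^2) · r dz dr dθ.

Inner (z from 0 to 6): 336r (r^2 + 12).
Middle (r from 0 to 6): 181440.
Outer (θ from 0 to 2π): 362880π.

Therefore ∯_{∂V} F · n dS = 362880π.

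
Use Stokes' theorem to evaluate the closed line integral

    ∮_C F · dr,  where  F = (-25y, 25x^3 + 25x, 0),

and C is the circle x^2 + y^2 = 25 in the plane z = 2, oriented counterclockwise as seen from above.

Let S be the flat disk x^2 + y^2 ≤ 25 in the plane z = 2, with upward unit normal n̂ = ẑ. By Stokes' theorem,

    ∮_C F · dr = ∬_S (∇ × F) · n̂ dS = ∬_D (curl F)_z dA,

where D is the disk x^2 + y^2 ≤ 25.

Compute the curl of F = (-25y, 25x^3 + 25x, 0):
    (∇ × F)_x = ∂F_z/∂y - ∂F_y/∂z = 0,
    (∇ × F)_y = ∂F_x/∂z - ∂F_z/∂x = 0,
    (∇ × F)_z = ∂F_y/∂x - ∂F_x/∂y = 75x^2 + 50.

On z = 2, (curl F)_z = 75x^2 + 50.

Convert to polar (x = r cos θ, y = r sin θ, dA = r dr dθ); the integrand becomes 75r^2cos(θ)^2 + 50, so

    ∬_D (curl F)_z dA = ∫_0^{2π} ∫_0^{5} (75r^2cos(θ)^2 + 50) · r dr dθ.

Inner (r from 0 to 5): 46875cos(θ)^2/4 + 625.
Outer (θ from 0 to 2π): 51875π/4.

Therefore ∮_C F · dr = 51875π/4.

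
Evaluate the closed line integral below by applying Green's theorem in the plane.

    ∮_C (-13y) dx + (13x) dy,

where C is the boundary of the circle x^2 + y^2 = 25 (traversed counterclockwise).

Green's theorem converts the closed line integral into a double integral over the enclosed region D:

    ∮_C P dx + Q dy = ∬_D (∂Q/∂x - ∂P/∂y) dA.

Here P = -13y, Q = 13x, so

    ∂Q/∂x = 13,    ∂P/∂y = -13,
    ∂Q/∂x - ∂P/∂y = 26.

D is the region x^2 + y^2 ≤ 25. Evaluating the double integral:

In polar coordinates (x = r cos θ, y = r sin θ, dA = r dr dθ) the integrand becomes 26, so

    ∬_D (26) dA = ∫_0^{2π} ∫_0^{5} (26) · r dr dθ.

Inner (r from 0 to 5): 325.
Outer (θ from 0 to 2π): 650π.

Therefore ∮_C P dx + Q dy = 650π.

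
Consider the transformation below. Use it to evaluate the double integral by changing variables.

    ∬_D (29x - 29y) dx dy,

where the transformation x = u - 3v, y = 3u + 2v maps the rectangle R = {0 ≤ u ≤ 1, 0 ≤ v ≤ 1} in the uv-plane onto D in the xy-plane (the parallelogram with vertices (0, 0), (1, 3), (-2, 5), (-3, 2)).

Compute the Jacobian determinant of (x, y) with respect to (u, v):

    ∂(x,y)/∂(u,v) = | 1  -3 | = (1)(2) - (-3)(3) = 11.
                   | 3  2 |

Its absolute value is |J| = 11 (the area scaling factor).

Substituting x = u - 3v, y = 3u + 2v into the integrand,

    29x - 29y → -58u - 145v,

so the integral becomes

    ∬_R (-58u - 145v) · |J| du dv = ∫_0^1 ∫_0^1 (-638u - 1595v) dv du.

Inner (v): -638u - 1595/2.
Outer (u): -2233/2.

Therefore ∬_D (29x - 29y) dx dy = -2233/2.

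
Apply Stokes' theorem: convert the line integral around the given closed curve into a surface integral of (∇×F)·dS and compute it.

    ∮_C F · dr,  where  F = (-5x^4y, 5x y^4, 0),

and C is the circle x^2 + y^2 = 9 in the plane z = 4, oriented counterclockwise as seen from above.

Let S be the flat disk x^2 + y^2 ≤ 9 in the plane z = 4, with upward unit normal n̂ = ẑ. By Stokes' theorem,

    ∮_C F · dr = ∬_S (∇ × F) · n̂ dS = ∬_D (curl F)_z dA,

where D is the disk x^2 + y^2 ≤ 9.

Compute the curl of F = (-5x^4y, 5x y^4, 0):
    (∇ × F)_x = ∂F_z/∂y - ∂F_y/∂z = 0,
    (∇ × F)_y = ∂F_x/∂z - ∂F_z/∂x = 0,
    (∇ × F)_z = ∂F_y/∂x - ∂F_x/∂y = 5x^4 + 5y^4.

On z = 4, (curl F)_z = 5x^4 + 5y^4.

Convert to polar (x = r cos θ, y = r sin θ, dA = r dr dθ); the integrand becomes 5r^4(sin(θ)^4 + cos(θ)^4), so

    ∬_D (curl F)_z dA = ∫_0^{2π} ∫_0^{3} (5r^4(sin(θ)^4 + cos(θ)^4)) · r dr dθ.

Inner (r from 0 to 3): 1215sin(θ)^4/2 + 1215cos(θ)^4/2.
Outer (θ from 0 to 2π): 3645π/4.

Therefore ∮_C F · dr = 3645π/4.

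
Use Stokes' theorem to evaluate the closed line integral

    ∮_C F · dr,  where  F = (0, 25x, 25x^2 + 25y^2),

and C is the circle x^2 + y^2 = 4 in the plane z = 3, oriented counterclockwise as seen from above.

Let S be the flat disk x^2 + y^2 ≤ 4 in the plane z = 3, with upward unit normal n̂ = ẑ. By Stokes' theorem,

    ∮_C F · dr = ∬_S (∇ × F) · n̂ dS = ∬_D (curl F)_z dA,

where D is the disk x^2 + y^2 ≤ 4.

Compute the curl of F = (0, 25x, 25x^2 + 25y^2):
    (∇ × F)_x = ∂F_z/∂y - ∂F_y/∂z = 50y,
    (∇ × F)_y = ∂F_x/∂z - ∂F_z/∂x = -50x,
    (∇ × F)_z = ∂F_y/∂x - ∂F_x/∂y = 25.

On z = 3, (curl F)_z = 25.

Convert to polar (x = r cos θ, y = r sin θ, dA = r dr dθ); the integrand becomes 25, so

    ∬_D (curl F)_z dA = ∫_0^{2π} ∫_0^{2} (25) · r dr dθ.

Inner (r from 0 to 2): 50.
Outer (θ from 0 to 2π): 100π.

Therefore ∮_C F · dr = 100π.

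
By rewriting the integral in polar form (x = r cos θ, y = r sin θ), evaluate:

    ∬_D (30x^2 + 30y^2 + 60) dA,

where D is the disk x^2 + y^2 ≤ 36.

The region D is 0 ≤ r ≤ 6, 0 ≤ θ ≤ 2π in polar coordinates, where x = r cos(θ), y = r sin(θ), and dA = r dr dθ.

Under the substitution, the integrand becomes 30r^2 + 60, so

    ∬_D (30x^2 + 30y^2 + 60) dA = ∫_{0}^{2π} ∫_{0}^{6} (30r^2 + 60) · r dr dθ.

Inner integral (in r): ∫_{0}^{6} (30r^2 + 60) · r dr = 10800.

Outer integral (in θ): ∫_{0}^{2π} (10800) dθ = 21600π.

Therefore ∬_D (30x^2 + 30y^2 + 60) dA = 21600π.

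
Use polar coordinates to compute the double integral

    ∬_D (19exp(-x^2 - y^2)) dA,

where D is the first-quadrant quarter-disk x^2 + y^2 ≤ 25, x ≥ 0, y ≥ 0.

The region D is 0 ≤ r ≤ 5, 0 ≤ θ ≤ π/2 in polar coordinates, where x = r cos(θ), y = r sin(θ), and dA = r dr dθ.

Under the substitution, the integrand becomes 19exp(-r^2), so

    ∬_D (19exp(-x^2 - y^2)) dA = ∫_{0}^{π/2} ∫_{0}^{5} (19exp(-r^2)) · r dr dθ.

Inner integral (in r): ∫_{0}^{5} (19exp(-r^2)) · r dr = 19/2 - 19exp(-25)/2.

Outer integral (in θ): ∫_{0}^{π/2} (19/2 - 19exp(-25)/2) dθ = -19π (1 - exp(25))exp(-25)/4.

Therefore ∬_D (19exp(-x^2 - y^2)) dA = -19π (1 - exp(25))exp(-25)/4.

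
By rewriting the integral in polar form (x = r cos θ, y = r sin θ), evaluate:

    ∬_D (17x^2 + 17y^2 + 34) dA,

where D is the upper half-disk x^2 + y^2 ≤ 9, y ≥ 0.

The region D is 0 ≤ r ≤ 3, 0 ≤ θ ≤ π in polar coordinates, where x = r cos(θ), y = r sin(θ), and dA = r dr dθ.

Under the substitution, the integrand becomes 17r^2 + 34, so

    ∬_D (17x^2 + 17y^2 + 34) dA = ∫_{0}^{π} ∫_{0}^{3} (17r^2 + 34) · r dr dθ.

Inner integral (in r): ∫_{0}^{3} (17r^2 + 34) · r dr = 1989/4.

Outer integral (in θ): ∫_{0}^{π} (1989/4) dθ = 1989π/4.

Therefore ∬_D (17x^2 + 17y^2 + 34) dA = 1989π/4.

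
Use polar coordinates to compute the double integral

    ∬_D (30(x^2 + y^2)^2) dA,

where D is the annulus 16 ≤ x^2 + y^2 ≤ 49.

The region D is 4 ≤ r ≤ 7, 0 ≤ θ ≤ 2π in polar coordinates, where x = r cos(θ), y = r sin(θ), and dA = r dr dθ.

Under the substitution, the integrand becomes 30r^4, so

    ∬_D (30(x^2 + y^2)^2) dA = ∫_{0}^{2π} ∫_{4}^{7} (30r^4) · r dr dθ.

Inner integral (in r): ∫_{4}^{7} (30r^4) · r dr = 567765.

Outer integral (in θ): ∫_{0}^{2π} (567765) dθ = 1135530π.

Therefore ∬_D (30(x^2 + y^2)^2) dA = 1135530π.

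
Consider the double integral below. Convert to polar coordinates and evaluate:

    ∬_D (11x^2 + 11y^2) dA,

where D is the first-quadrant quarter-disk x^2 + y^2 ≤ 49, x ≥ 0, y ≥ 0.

The region D is 0 ≤ r ≤ 7, 0 ≤ θ ≤ π/2 in polar coordinates, where x = r cos(θ), y = r sin(θ), and dA = r dr dθ.

Under the substitution, the integrand becomes 11r^2, so

    ∬_D (11x^2 + 11y^2) dA = ∫_{0}^{π/2} ∫_{0}^{7} (11r^2) · r dr dθ.

Inner integral (in r): ∫_{0}^{7} (11r^2) · r dr = 26411/4.

Outer integral (in θ): ∫_{0}^{π/2} (26411/4) dθ = 26411π/8.

Therefore ∬_D (11x^2 + 11y^2) dA = 26411π/8.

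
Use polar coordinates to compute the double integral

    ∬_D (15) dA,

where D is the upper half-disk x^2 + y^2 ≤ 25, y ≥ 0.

The region D is 0 ≤ r ≤ 5, 0 ≤ θ ≤ π in polar coordinates, where x = r cos(θ), y = r sin(θ), and dA = r dr dθ.

Under the substitution, the integrand becomes 15, so

    ∬_D (15) dA = ∫_{0}^{π} ∫_{0}^{5} (15) · r dr dθ.

Inner integral (in r): ∫_{0}^{5} (15) · r dr = 375/2.

Outer integral (in θ): ∫_{0}^{π} (375/2) dθ = 375π/2.

Therefore ∬_D (15) dA = 375π/2.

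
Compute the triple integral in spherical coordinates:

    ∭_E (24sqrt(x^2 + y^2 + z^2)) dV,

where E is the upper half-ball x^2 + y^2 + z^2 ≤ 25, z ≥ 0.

In spherical coordinates, x = ρ sin(φ) cos(θ), y = ρ sin(φ) sin(θ), z = ρ cos(φ), and dV = ρ^2 sin(φ) dρ dφ dθ.

The integrand becomes 24ρ, so

    ∭_E (24sqrt(x^2 + y^2 + z^2)) dV = ∫_{0}^{2π} ∫_{0}^{π/2} ∫_{0}^{5} (24ρ) · ρ^2 sin(φ) dρ dφ dθ.

Inner (ρ): 3750sin(φ).
Middle (φ): 3750.
Outer (θ): 7500π.

Therefore the triple integral equals 7500π.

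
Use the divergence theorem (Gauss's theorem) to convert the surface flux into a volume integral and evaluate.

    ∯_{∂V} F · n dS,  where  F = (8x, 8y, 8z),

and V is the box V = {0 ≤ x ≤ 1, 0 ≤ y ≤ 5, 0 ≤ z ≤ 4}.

By the divergence theorem,

    ∯_{∂V} F · n dS = ∭_V (∇ · F) dV.

Compute the divergence:
    ∇ · F = ∂F_x/∂x + ∂F_y/∂y + ∂F_z/∂z = 8 + 8 + 8 = 24.

V is a rectangular box, so dV = dx dy dz with 0 ≤ x ≤ 1, 0 ≤ y ≤ 5, 0 ≤ z ≤ 4.

Integrate (24) over V as an iterated integral:

    ∭_V (∇·F) dV = ∫_0^{1} ∫_0^{5} ∫_0^{4} (24) dz dy dx.

Inner (z from 0 to 4): 96.
Middle (y from 0 to 5): 480.
Outer (x from 0 to 1): 480.

Therefore ∯_{∂V} F · n dS = 480.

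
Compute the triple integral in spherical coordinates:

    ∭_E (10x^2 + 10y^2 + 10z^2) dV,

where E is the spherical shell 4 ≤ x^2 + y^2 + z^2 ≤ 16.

In spherical coordinates, x = ρ sin(φ) cos(θ), y = ρ sin(φ) sin(θ), z = ρ cos(φ), and dV = ρ^2 sin(φ) dρ dφ dθ.

The integrand becomes 10ρ^2, so

    ∭_E (10x^2 + 10y^2 + 10z^2) dV = ∫_{0}^{2π} ∫_{0}^{π} ∫_{2}^{4} (10ρ^2) · ρ^2 sin(φ) dρ dφ dθ.

Inner (ρ): 1984sin(φ).
Middle (φ): 3968.
Outer (θ): 7936π.

Therefore the triple integral equals 7936π.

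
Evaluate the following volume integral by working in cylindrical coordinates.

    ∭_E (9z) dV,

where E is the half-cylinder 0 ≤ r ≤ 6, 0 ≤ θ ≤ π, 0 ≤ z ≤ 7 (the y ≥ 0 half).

In cylindrical coordinates, x = r cos(θ), y = r sin(θ), z = z, and dV = r dr dθ dz.

The integrand becomes 9z, so

    ∭_E (9z) dV = ∫_{0}^{π} ∫_{0}^{6} ∫_{0}^{7} (9z) · r dz dr dθ.

Inner (z): 441r/2.
Middle (r from 0 to 6): 3969.
Outer (θ): 3969π.

Therefore the triple integral equals 3969π.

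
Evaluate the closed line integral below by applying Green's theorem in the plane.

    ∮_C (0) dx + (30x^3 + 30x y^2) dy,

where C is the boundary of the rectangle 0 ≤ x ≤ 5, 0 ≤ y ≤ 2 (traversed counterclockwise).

Green's theorem converts the closed line integral into a double integral over the enclosed region D:

    ∮_C P dx + Q dy = ∬_D (∂Q/∂x - ∂P/∂y) dA.

Here P = 0, Q = 30x^3 + 30x y^2, so

    ∂Q/∂x = 90x^2 + 30y^2,    ∂P/∂y = 0,
    ∂Q/∂x - ∂P/∂y = 90x^2 + 30y^2.

D is the region 0 ≤ x ≤ 5, 0 ≤ y ≤ 2. Evaluating the double integral:

    ∬_D (90x^2 + 30y^2) dA = ∫_0^{5} ∫_0^{2} (90x^2 + 30y^2) dy dx.

Inner (y from 0 to 2): 180x^2 + 80.
Outer (x from 0 to 5): 7900.

Therefore ∮_C P dx + Q dy = 7900.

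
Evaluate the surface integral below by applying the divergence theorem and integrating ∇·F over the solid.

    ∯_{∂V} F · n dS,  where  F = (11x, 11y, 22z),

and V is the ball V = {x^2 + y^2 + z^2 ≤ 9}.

By the divergence theorem,

    ∯_{∂V} F · n dS = ∭_V (∇ · F) dV.

Compute the divergence:
    ∇ · F = ∂F_x/∂x + ∂F_y/∂y + ∂F_z/∂z = 11 + 11 + 22 = 44.

In spherical coordinates, x = ρ sin(φ) cos(θ), y = ρ sin(φ) sin(θ), z = ρ cos(φ), dV = ρ^2 sin(φ) dρ dφ dθ, with 0 ≤ ρ ≤ 3, 0 ≤ φ ≤ π, 0 ≤ θ ≤ 2π.

The integrand, after substitution and multiplying by the volume element, becomes (44) · ρ^2 sin(φ), so

    ∭_V (∇·F) dV = ∫_0^{2π} ∫_0^{π} ∫_0^{3} (44) · ρ^2 sin(φ) dρ dφ dθ.

Inner (ρ from 0 to 3): 396sin(φ).
Middle (φ from 0 to π): 792.
Outer (θ from 0 to 2π): 1584π.

Therefore ∯_{∂V} F · n dS = 1584π.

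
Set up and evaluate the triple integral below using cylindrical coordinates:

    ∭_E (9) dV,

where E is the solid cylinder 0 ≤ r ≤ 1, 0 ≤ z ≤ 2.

In cylindrical coordinates, x = r cos(θ), y = r sin(θ), z = z, and dV = r dr dθ dz.

The integrand becomes 9, so

    ∭_E (9) dV = ∫_{0}^{2π} ∫_{0}^{1} ∫_{0}^{2} (9) · r dz dr dθ.

Inner (z): 18r.
Middle (r from 0 to 1): 9.
Outer (θ): 18π.

Therefore the triple integral equals 18π.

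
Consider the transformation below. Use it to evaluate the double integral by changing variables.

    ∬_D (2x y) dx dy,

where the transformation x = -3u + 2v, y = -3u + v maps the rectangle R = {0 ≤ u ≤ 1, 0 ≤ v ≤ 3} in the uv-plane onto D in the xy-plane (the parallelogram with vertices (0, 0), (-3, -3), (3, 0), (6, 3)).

Compute the Jacobian determinant of (x, y) with respect to (u, v):

    ∂(x,y)/∂(u,v) = | -3  2 | = (-3)(1) - (2)(-3) = 3.
                   | -3  1 |

Its absolute value is |J| = 3 (the area scaling factor).

Substituting x = -3u + 2v, y = -3u + v into the integrand,

    2x y → 18u^2 - 18u v + 4v^2,

so the integral becomes

    ∬_R (18u^2 - 18u v + 4v^2) · |J| du dv = ∫_0^1 ∫_0^3 (54u^2 - 54u v + 12v^2) dv du.

Inner (v): 162u^2 - 243u + 108.
Outer (u): 81/2.

Therefore ∬_D (2x y) dx dy = 81/2.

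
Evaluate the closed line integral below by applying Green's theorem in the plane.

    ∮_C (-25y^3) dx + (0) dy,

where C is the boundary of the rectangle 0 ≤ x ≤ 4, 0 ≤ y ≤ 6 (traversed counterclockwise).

Green's theorem converts the closed line integral into a double integral over the enclosed region D:

    ∮_C P dx + Q dy = ∬_D (∂Q/∂x - ∂P/∂y) dA.

Here P = -25y^3, Q = 0, so

    ∂Q/∂x = 0,    ∂P/∂y = -75y^2,
    ∂Q/∂x - ∂P/∂y = 75y^2.

D is the region 0 ≤ x ≤ 4, 0 ≤ y ≤ 6. Evaluating the double integral:

    ∬_D (75y^2) dA = ∫_0^{4} ∫_0^{6} (75y^2) dy dx.

Inner (y from 0 to 6): 5400.
Outer (x from 0 to 4): 21600.

Therefore ∮_C P dx + Q dy = 21600.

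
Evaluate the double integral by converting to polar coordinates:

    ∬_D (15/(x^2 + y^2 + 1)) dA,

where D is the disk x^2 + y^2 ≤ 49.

The region D is 0 ≤ r ≤ 7, 0 ≤ θ ≤ 2π in polar coordinates, where x = r cos(θ), y = r sin(θ), and dA = r dr dθ.

Under the substitution, the integrand becomes 15/(r^2 + 1), so

    ∬_D (15/(x^2 + y^2 + 1)) dA = ∫_{0}^{2π} ∫_{0}^{7} (15/(r^2 + 1)) · r dr dθ.

Inner integral (in r): ∫_{0}^{7} (15/(r^2 + 1)) · r dr = 15log(50)/2.

Outer integral (in θ): ∫_{0}^{2π} (15log(50)/2) dθ = 15π log(50).

Therefore ∬_D (15/(x^2 + y^2 + 1)) dA = 15π log(50).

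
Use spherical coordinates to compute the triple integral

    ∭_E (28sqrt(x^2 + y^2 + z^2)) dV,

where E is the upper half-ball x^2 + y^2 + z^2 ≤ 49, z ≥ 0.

In spherical coordinates, x = ρ sin(φ) cos(θ), y = ρ sin(φ) sin(θ), z = ρ cos(φ), and dV = ρ^2 sin(φ) dρ dφ dθ.

The integrand becomes 28ρ, so

    ∭_E (28sqrt(x^2 + y^2 + z^2)) dV = ∫_{0}^{2π} ∫_{0}^{π/2} ∫_{0}^{7} (28ρ) · ρ^2 sin(φ) dρ dφ dθ.

Inner (ρ): 16807sin(φ).
Middle (φ): 16807.
Outer (θ): 33614π.

Therefore the triple integral equals 33614π.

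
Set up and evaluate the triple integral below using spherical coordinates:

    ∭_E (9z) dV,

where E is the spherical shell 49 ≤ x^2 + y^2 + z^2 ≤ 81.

In spherical coordinates, x = ρ sin(φ) cos(θ), y = ρ sin(φ) sin(θ), z = ρ cos(φ), and dV = ρ^2 sin(φ) dρ dφ dθ.

The integrand becomes 9ρ cos(φ), so

    ∭_E (9z) dV = ∫_{0}^{2π} ∫_{0}^{π} ∫_{7}^{9} (9ρ cos(φ)) · ρ^2 sin(φ) dρ dφ dθ.

Inner (ρ): 4680sin(2φ).
Middle (φ): 0.
Outer (θ): 0.

Therefore the triple integral equals 0.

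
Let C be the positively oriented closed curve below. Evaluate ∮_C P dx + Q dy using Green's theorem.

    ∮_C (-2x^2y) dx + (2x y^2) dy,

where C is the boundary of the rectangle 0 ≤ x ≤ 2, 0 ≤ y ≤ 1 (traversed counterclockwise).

Green's theorem converts the closed line integral into a double integral over the enclosed region D:

    ∮_C P dx + Q dy = ∬_D (∂Q/∂x - ∂P/∂y) dA.

Here P = -2x^2y, Q = 2x y^2, so

    ∂Q/∂x = 2y^2,    ∂P/∂y = -2x^2,
    ∂Q/∂x - ∂P/∂y = 2x^2 + 2y^2.

D is the region 0 ≤ x ≤ 2, 0 ≤ y ≤ 1. Evaluating the double integral:

    ∬_D (2x^2 + 2y^2) dA = ∫_0^{2} ∫_0^{1} (2x^2 + 2y^2) dy dx.

Inner (y from 0 to 1): 2x^2 + 2/3.
Outer (x from 0 to 2): 20/3.

Therefore ∮_C P dx + Q dy = 20/3.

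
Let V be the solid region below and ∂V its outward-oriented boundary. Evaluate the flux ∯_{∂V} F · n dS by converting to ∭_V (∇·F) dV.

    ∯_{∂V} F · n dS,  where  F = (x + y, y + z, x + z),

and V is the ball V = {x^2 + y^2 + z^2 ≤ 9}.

By the divergence theorem,

    ∯_{∂V} F · n dS = ∭_V (∇ · F) dV.

Compute the divergence:
    ∇ · F = ∂F_x/∂x + ∂F_y/∂y + ∂F_z/∂z = 1 + 1 + 1 = 3.

In spherical coordinates, x = ρ sin(φ) cos(θ), y = ρ sin(φ) sin(θ), z = ρ cos(φ), dV = ρ^2 sin(φ) dρ dφ dθ, with 0 ≤ ρ ≤ 3, 0 ≤ φ ≤ π, 0 ≤ θ ≤ 2π.

The integrand, after substitution and multiplying by the volume element, becomes (3) · ρ^2 sin(φ), so

    ∭_V (∇·F) dV = ∫_0^{2π} ∫_0^{π} ∫_0^{3} (3) · ρ^2 sin(φ) dρ dφ dθ.

Inner (ρ from 0 to 3): 27sin(φ).
Middle (φ from 0 to π): 54.
Outer (θ from 0 to 2π): 108π.

Therefore ∯_{∂V} F · n dS = 108π.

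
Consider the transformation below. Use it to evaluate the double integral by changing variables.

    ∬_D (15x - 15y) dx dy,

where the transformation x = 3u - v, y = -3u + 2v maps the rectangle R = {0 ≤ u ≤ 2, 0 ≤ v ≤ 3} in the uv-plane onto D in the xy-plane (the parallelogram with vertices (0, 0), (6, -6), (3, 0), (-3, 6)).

Compute the Jacobian determinant of (x, y) with respect to (u, v):

    ∂(x,y)/∂(u,v) = | 3  -1 | = (3)(2) - (-1)(-3) = 3.
                   | -3  2 |

Its absolute value is |J| = 3 (the area scaling factor).

Substituting x = 3u - v, y = -3u + 2v into the integrand,

    15x - 15y → 90u - 45v,

so the integral becomes

    ∬_R (90u - 45v) · |J| du dv = ∫_0^2 ∫_0^3 (270u - 135v) dv du.

Inner (v): 810u - 1215/2.
Outer (u): 405.

Therefore ∬_D (15x - 15y) dx dy = 405.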